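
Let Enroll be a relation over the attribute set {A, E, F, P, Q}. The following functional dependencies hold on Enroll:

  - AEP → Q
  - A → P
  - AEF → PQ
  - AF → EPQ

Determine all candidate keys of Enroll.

{A, F}

{A, F}⁺: A→P adds P; AF→EPQ adds E, Q → {A, E, F, P, Q}.
No other minimal superkey exists.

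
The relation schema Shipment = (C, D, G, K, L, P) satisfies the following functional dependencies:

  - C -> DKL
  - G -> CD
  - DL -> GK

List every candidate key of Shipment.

Attribute P never appears on the right-hand side of any dependency, so P must belong to every candidate key.
{P}⁺ = {P}, which is not all of the schema, so we must add further attributes.
{C, P}⁺: C→DKL adds D, K, L; DL→GK adds G → {C, D, G, K, L, P}. Minimal: {P}⁺ = {P}; {C}⁺ = {C, D, G, K, L} — none reach the full schema.
{G, P}⁺: G→CD adds C, D; C→DKL adds K, L → {C, D, G, K, L, P}. Minimal: {P}⁺ = {P}; {G}⁺ = {C, D, G, K, L} — none reach the full schema.
{D, L, P}⁺: DL→GK adds G, K; G→CD adds C → {C, D, G, K, L, P}. Minimal: {L, P}⁺ = {L, P}; {D, P}⁺ = {D, P}; {D, L}⁺ = {C, D, G, K, L} — none reach the full schema.
Any other superkey contains one of these as a subset, so there are no further candidate keys.

{C, P}, {G, P}, {D, L, P}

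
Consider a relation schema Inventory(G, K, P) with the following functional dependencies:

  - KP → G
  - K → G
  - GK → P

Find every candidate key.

(K)

Attribute K never appears on the right-hand side of any dependency, so K must belong to every candidate key.
{K}⁺ = {G, K, P}, which is all of the schema, so {K} is the only candidate key.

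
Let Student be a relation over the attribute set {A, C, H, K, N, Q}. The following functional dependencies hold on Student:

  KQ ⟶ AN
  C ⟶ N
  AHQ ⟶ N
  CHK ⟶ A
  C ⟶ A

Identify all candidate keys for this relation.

{C, H, K, Q}⁺: KQ→AN adds A, N → {A, C, H, K, N, Q}. Minimal: {H, K, Q}⁺ = {A, H, K, N, Q}; {C, K, Q}⁺ = {A, C, K, N, Q}; {C, H, Q}⁺ = {A, C, H, N, Q}; … — none reach the full schema.

(C, H, K, Q)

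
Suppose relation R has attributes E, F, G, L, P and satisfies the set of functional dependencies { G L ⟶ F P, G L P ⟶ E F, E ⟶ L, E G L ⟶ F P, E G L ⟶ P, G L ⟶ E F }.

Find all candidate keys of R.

Attribute G never appears on the right-hand side of any dependency, so G must belong to every candidate key.
{G}⁺ = {G}, which is not all of the schema, so we must add further attributes.
{E, G}⁺: E→L adds L; EGL→FP adds F, P → {E, F, G, L, P}. Minimal: {G}⁺ = {G}; {E}⁺ = {E, L} — none reach the full schema.
{G, L}⁺: GL→FP adds F, P; GLP→EF adds E → {E, F, G, L, P}. Minimal: {L}⁺ = {L}; {G}⁺ = {G} — none reach the full schema.
Any other superkey contains one of these as a subset, so there are no further candidate keys.

EG, GL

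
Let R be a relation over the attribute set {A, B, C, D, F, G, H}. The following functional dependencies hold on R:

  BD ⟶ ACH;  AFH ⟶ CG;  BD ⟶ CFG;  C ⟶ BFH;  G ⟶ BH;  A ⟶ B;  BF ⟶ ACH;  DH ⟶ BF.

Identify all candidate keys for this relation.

(A, D), (B, D), (C, D), (D, G), (D, H)

Attribute D never appears on the right-hand side of any dependency, so D must belong to every candidate key.
{D}⁺ = {D}, which is not all of the schema, so we must add further attributes.
{A, D}⁺: A→B adds B; BD→ACH adds C, H; BD→CFG adds F, G → {A, B, C, D, F, G, H}. Minimal: {D}⁺ = {D}; {A}⁺ = {A, B} — none reach the full schema.
{B, D}⁺: BD→ACH adds A, C, H; BD→CFG adds F, G → {A, B, C, D, F, G, H}. Minimal: {D}⁺ = {D}; {B}⁺ = {B} — none reach the full schema.
{C, D}⁺: C→BFH adds B, F, H; BF→ACH adds A; AFH→CG adds G → {A, B, C, D, F, G, H}. Minimal: {D}⁺ = {D}; {C}⁺ = {A, B, C, F, G, H} — none reach the full schema.
{D, G}⁺: G→BH adds B, H; DH→BF adds F; BD→ACH adds A, C → {A, B, C, D, F, G, H}. Minimal: {G}⁺ = {B, G, H}; {D}⁺ = {D} — none reach the full schema.
{D, H}⁺: DH→BF adds B, F; BD→ACH adds A, C; AFH→CG adds G → {A, B, C, D, F, G, H}. Minimal: {H}⁺ = {H}; {D}⁺ = {D} — none reach the full schema.
Any other superkey contains one of these as a subset, so there are no further candidate keys.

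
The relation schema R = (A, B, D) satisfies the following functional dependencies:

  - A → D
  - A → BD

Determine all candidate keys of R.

{A}

Attribute A never appears on the right-hand side of any dependency, so A must belong to every candidate key.
{A}⁺ = {A, B, D}, which is all of the schema, so {A} is the only candidate key.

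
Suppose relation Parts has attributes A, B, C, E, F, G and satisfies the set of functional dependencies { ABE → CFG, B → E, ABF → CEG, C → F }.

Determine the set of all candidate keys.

Attributes A, B never appear on any right-hand side, so every candidate key must contain {A, B}.
{A, B}⁺ = {A, B, C, E, F, G}, which is all of the schema, so {A, B} is the only candidate key.

AB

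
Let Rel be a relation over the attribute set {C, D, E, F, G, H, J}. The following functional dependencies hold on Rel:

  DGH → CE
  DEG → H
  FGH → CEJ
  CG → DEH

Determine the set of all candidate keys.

{C, F, G}⁺: CG→DEH adds D, E, H; FGH→CEJ adds J → {C, D, E, F, G, H, J}. Minimal: {F, G}⁺ = {F, G}; {C, G}⁺ = {C, D, E, G, H}; {C, F}⁺ = {C, F} — none reach the full schema.
{F, G, H}⁺: FGH→CEJ adds C, E, J; CG→DEH adds D → {C, D, E, F, G, H, J}. Minimal: {G, H}⁺ = {G, H}; {F, H}⁺ = {F, H}; {F, G}⁺ = {F, G} — none reach the full schema.
{D, E, F, G}⁺: DEG→H adds H; FGH→CEJ adds C, J → {C, D, E, F, G, H, J}. Minimal: {E, F, G}⁺ = {E, F, G}; {D, F, G}⁺ = {D, F, G}; {D, E, G}⁺ = {C, D, E, G, H}; … — none reach the full schema.

(C, F, G); (F, G, H); (D, E, F, G)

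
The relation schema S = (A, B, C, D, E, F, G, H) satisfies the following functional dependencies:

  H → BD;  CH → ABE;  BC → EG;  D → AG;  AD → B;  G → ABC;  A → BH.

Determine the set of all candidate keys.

(A, F), (D, F), (F, G), (F, H), (B, C, F)

Attribute F never appears on the right-hand side of any dependency, so F must belong to every candidate key.
{F}⁺ = {F}, which is not all of the schema, so we must add further attributes.
{A, F}⁺: A→BH adds B, H; H→BD adds D; D→AG adds G; G→ABC adds C; CH→ABE adds E → {A, B, C, D, E, F, G, H}.
{D, F}⁺: D→AG adds A, G; AD→B adds B; G→ABC adds C; A→BH adds H; CH→ABE adds E → {A, B, C, D, E, F, G, H}.
{F, G}⁺: G→ABC adds A, B, C; A→BH adds H; H→BD adds D; CH→ABE adds E → {A, B, C, D, E, F, G, H}.
{F, H}⁺: H→BD adds B, D; D→AG adds A, G; G→ABC adds C; CH→ABE adds E → {A, B, C, D, E, F, G, H}.
{B, C, F}⁺: BC→EG adds E, G; G→ABC adds A; A→BH adds H; H→BD adds D → {A, B, C, D, E, F, G, H}.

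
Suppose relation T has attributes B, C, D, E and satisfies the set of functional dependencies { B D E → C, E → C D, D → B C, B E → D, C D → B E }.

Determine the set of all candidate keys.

D, E

{D}⁺: D→BC adds B, C; CD→BE adds E → {B, C, D, E}.
{E}⁺: E→CD adds C, D; D→BC adds B → {B, C, D, E}.
Any other superkey contains one of these as a subset, so there are no further candidate keys.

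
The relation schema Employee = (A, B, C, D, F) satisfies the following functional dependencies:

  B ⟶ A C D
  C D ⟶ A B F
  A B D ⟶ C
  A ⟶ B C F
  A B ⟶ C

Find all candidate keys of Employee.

{A}, {B}, {C, D}

{A}⁺: A→BCF adds B, C, F; B→ACD adds D → {A, B, C, D, F}.
{B}⁺: B→ACD adds A, C, D; CD→ABF adds F → {A, B, C, D, F}.
{C, D}⁺: CD→ABF adds A, B, F → {A, B, C, D, F}. Minimal: {D}⁺ = {D}; {C}⁺ = {C} — none reach the full schema.
Any other superkey contains one of these as a subset, so there are no further candidate keys.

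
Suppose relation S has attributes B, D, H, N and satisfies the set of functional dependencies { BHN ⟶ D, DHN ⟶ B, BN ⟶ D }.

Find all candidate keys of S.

{B, H, N}, {D, H, N}

Attributes H, N never appear on any right-hand side, so every candidate key must contain {H, N}.
{H, N}⁺ = {H, N}, which is not all of the schema, so we must add further attributes.
{B, H, N}⁺: BHN→D adds D → {B, D, H, N}. Minimal: {H, N}⁺ = {H, N}; {B, N}⁺ = {B, D, N}; {B, H}⁺ = {B, H} — none reach the full schema.
{D, H, N}⁺: DHN→B adds B → {B, D, H, N}. Minimal: {H, N}⁺ = {H, N}; {D, N}⁺ = {D, N}; {D, H}⁺ = {D, H} — none reach the full schema.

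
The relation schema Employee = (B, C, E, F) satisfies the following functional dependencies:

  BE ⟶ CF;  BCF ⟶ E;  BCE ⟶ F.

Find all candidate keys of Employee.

Attribute B never appears on the right-hand side of any dependency, so B must belong to every candidate key.
{B}⁺ = {B}, which is not all of the schema, so we must add further attributes.
{B, E}⁺: BE→CF adds C, F → {B, C, E, F}.
{B, C, F}⁺: BCF→E adds E → {B, C, E, F}.
Any other superkey contains one of these as a subset, so there are no further candidate keys.

BE; BCF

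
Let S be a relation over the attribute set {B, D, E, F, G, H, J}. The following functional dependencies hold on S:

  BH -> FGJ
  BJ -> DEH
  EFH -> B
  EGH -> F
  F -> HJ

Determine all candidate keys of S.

(B, F), (B, H), (B, J), (E, F), (E, G, H)

{B, F}⁺: F→HJ adds H, J; BH→FGJ adds G; BJ→DEH adds D, E → {B, D, E, F, G, H, J}. Minimal: {F}⁺ = {F, H, J}; {B}⁺ = {B} — none reach the full schema.
{B, H}⁺: BH→FGJ adds F, G, J; BJ→DEH adds D, E → {B, D, E, F, G, H, J}. Minimal: {H}⁺ = {H}; {B}⁺ = {B} — none reach the full schema.
{B, J}⁺: BJ→DEH adds D, E, H; BH→FGJ adds F, G → {B, D, E, F, G, H, J}. Minimal: {J}⁺ = {J}; {B}⁺ = {B} — none reach the full schema.
{E, F}⁺: F→HJ adds H, J; EFH→B adds B; BH→FGJ adds G; BJ→DEH adds D → {B, D, E, F, G, H, J}. Minimal: {F}⁺ = {F, H, J}; {E}⁺ = {E} — none reach the full schema.
{E, G, H}⁺: EGH→F adds F; F→HJ adds J; EFH→B adds B; BJ→DEH adds D → {B, D, E, F, G, H, J}. Minimal: {G, H}⁺ = {G, H}; {E, H}⁺ = {E, H}; {E, G}⁺ = {E, G} — none reach the full schema.
Any other superkey contains one of these as a subset, so there are no further candidate keys.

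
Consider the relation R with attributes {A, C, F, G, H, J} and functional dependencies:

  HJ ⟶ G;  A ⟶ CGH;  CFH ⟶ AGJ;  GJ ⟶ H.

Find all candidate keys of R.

Attribute F never appears on the right-hand side of any dependency, so F must belong to every candidate key.
{F}⁺ = {F}, which is not all of the schema, so we must add further attributes.
{A, F}⁺: A→CGH adds C, G, H; CFH→AGJ adds J → {A, C, F, G, H, J}. Minimal: {F}⁺ = {F}; {A}⁺ = {A, C, G, H} — none reach the full schema.
{C, F, H}⁺: CFH→AGJ adds A, G, J → {A, C, F, G, H, J}. Minimal: {F, H}⁺ = {F, H}; {C, H}⁺ = {C, H}; {C, F}⁺ = {C, F} — none reach the full schema.
{C, F, G, J}⁺: GJ→H adds H; CFH→AGJ adds A → {A, C, F, G, H, J}. Minimal: {F, G, J}⁺ = {F, G, H, J}; {C, G, J}⁺ = {C, G, H, J}; {C, F, J}⁺ = {C, F, J}; … — none reach the full schema.
Any other superkey contains one of these as a subset, so there are no further candidate keys.

{A, F}; {C, F, H}; {C, F, G, J}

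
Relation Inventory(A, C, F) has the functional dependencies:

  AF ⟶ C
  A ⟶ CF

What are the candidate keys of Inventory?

Attribute A never appears on the right-hand side of any dependency, so A must belong to every candidate key.
{A}⁺ = {A, C, F}, which is all of the schema, so {A} is the only candidate key.

{A}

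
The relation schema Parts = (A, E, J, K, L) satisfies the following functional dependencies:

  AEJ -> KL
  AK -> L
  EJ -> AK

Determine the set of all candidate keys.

EJ

{E, J}⁺: EJ→AK adds A, K; AEJ→KL adds L → {A, E, J, K, L}.
No other minimal superkey exists.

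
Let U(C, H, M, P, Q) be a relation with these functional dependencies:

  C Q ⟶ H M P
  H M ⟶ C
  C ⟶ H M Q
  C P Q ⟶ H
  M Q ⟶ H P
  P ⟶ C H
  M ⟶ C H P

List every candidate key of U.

C, M, P

{C}⁺: C→HMQ adds H, M, Q; MQ→HP adds P → {C, H, M, P, Q}.
{M}⁺: M→CHP adds C, H, P; C→HMQ adds Q → {C, H, M, P, Q}.
{P}⁺: P→CH adds C, H; C→HMQ adds M, Q → {C, H, M, P, Q}.
Any other superkey contains one of these as a subset, so there are no further candidate keys.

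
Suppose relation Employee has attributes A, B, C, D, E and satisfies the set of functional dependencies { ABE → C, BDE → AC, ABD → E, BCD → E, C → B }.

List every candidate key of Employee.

{C, D}, {A, B, D}, {B, D, E}

{C, D}⁺: C→B adds B; BCD→E adds E; BDE→AC adds A → {A, B, C, D, E}. Minimal: {D}⁺ = {D}; {C}⁺ = {B, C} — none reach the full schema.
{A, B, D}⁺: ABD→E adds E; ABE→C adds C → {A, B, C, D, E}. Minimal: {B, D}⁺ = {B, D}; {A, D}⁺ = {A, D}; {A, B}⁺ = {A, B} — none reach the full schema.
{B, D, E}⁺: BDE→AC adds A, C → {A, B, C, D, E}. Minimal: {D, E}⁺ = {D, E}; {B, E}⁺ = {B, E}; {B, D}⁺ = {B, D} — none reach the full schema.
Any other superkey contains one of these as a subset, so there are no further candidate keys.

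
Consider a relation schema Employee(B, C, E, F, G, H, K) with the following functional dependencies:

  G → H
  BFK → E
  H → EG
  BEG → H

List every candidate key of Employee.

BCFGK; BCFHK

Attributes B, C, F, K never appear on any right-hand side, so every candidate key must contain {B, C, F, K}.
{B, C, F, K}⁺ = {B, C, E, F, K}, which is not all of the schema, so we must add further attributes.
{B, C, F, G, K}⁺: G→H adds H; BFK→E adds E → {B, C, E, F, G, H, K}. Minimal: {C, F, G, K}⁺ = {C, E, F, G, H, K}; {B, F, G, K}⁺ = {B, E, F, G, H, K}; {B, C, G, K}⁺ = {B, C, E, G, H, K}; … — none reach the full schema.
{B, C, F, H, K}⁺: BFK→E adds E; H→EG adds G → {B, C, E, F, G, H, K}. Minimal: {C, F, H, K}⁺ = {C, E, F, G, H, K}; {B, F, H, K}⁺ = {B, E, F, G, H, K}; {B, C, H, K}⁺ = {B, C, E, G, H, K}; … — none reach the full schema.
Any other superkey contains one of these as a subset, so there are no further candidate keys.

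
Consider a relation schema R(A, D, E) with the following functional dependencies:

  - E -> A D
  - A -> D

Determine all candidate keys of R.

{E}

{E}⁺: E→AD adds A, D → {A, D, E}.
No other minimal superkey exists.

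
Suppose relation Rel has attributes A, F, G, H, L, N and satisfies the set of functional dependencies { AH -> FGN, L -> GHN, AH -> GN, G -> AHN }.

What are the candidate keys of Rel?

Attribute L never appears on the right-hand side of any dependency, so L must belong to every candidate key.
{L}⁺ = {A, F, G, H, L, N}, which is all of the schema, so {L} is the only candidate key.

{L}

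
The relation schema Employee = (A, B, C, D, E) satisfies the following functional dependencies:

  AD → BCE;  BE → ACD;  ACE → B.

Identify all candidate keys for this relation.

{A, D}⁺: AD→BCE adds B, C, E → {A, B, C, D, E}. Minimal: {D}⁺ = {D}; {A}⁺ = {A} — none reach the full schema.
{B, E}⁺: BE→ACD adds A, C, D → {A, B, C, D, E}. Minimal: {E}⁺ = {E}; {B}⁺ = {B} — none reach the full schema.
{A, C, E}⁺: ACE→B adds B; BE→ACD adds D → {A, B, C, D, E}. Minimal: {C, E}⁺ = {C, E}; {A, E}⁺ = {A, E}; {A, C}⁺ = {A, C} — none reach the full schema.

AD; BE; ACE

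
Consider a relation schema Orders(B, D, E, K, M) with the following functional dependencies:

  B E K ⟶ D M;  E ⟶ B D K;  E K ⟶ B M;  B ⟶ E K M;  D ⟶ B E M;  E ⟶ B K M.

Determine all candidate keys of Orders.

(B), (D), (E)

{B}⁺: B→EKM adds E, K, M; BEK→DM adds D → {B, D, E, K, M}.
{D}⁺: D→BEM adds B, E, M; E→BKM adds K → {B, D, E, K, M}.
{E}⁺: E→BDK adds B, D, K; EK→BM adds M → {B, D, E, K, M}.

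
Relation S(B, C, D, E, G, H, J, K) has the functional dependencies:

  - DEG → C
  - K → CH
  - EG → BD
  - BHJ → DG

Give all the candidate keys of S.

Attributes E, J, K never appear on any right-hand side, so every candidate key must contain {E, J, K}.
{E, J, K}⁺ = {C, E, H, J, K}, which is not all of the schema, so we must add further attributes.
{B, E, J, K}⁺: K→CH adds C, H; BHJ→DG adds D, G → {B, C, D, E, G, H, J, K}. Minimal: {E, J, K}⁺ = {C, E, H, J, K}; {B, J, K}⁺ = {B, C, D, G, H, J, K}; {B, E, K}⁺ = {B, C, E, H, K}; … — none reach the full schema.
{E, G, J, K}⁺: K→CH adds C, H; EG→BD adds B, D → {B, C, D, E, G, H, J, K}. Minimal: {G, J, K}⁺ = {C, G, H, J, K}; {E, J, K}⁺ = {C, E, H, J, K}; {E, G, K}⁺ = {B, C, D, E, G, H, K}; … — none reach the full schema.

(B, E, J, K), (E, G, J, K)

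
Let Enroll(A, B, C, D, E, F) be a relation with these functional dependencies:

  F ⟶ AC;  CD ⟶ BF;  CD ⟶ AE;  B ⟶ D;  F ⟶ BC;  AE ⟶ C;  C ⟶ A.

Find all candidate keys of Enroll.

(F), (B, C), (C, D), (A, B, E), (A, D, E)

{F}⁺: F→AC adds A, C; F→BC adds B; B→D adds D; CD→AE adds E → {A, B, C, D, E, F}.
{B, C}⁺: B→D adds D; C→A adds A; CD→BF adds F; CD→AE adds E → {A, B, C, D, E, F}.
{C, D}⁺: CD→BF adds B, F; CD→AE adds A, E → {A, B, C, D, E, F}.
{A, B, E}⁺: B→D adds D; AE→C adds C; CD→BF adds F → {A, B, C, D, E, F}.
{A, D, E}⁺: AE→C adds C; CD→BF adds B, F → {A, B, C, D, E, F}.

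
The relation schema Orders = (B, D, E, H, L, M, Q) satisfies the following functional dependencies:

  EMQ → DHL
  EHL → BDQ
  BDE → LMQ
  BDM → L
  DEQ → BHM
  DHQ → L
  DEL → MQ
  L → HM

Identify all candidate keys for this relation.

Attribute E never appears on the right-hand side of any dependency, so E must belong to every candidate key.
{E}⁺ = {E}, which is not all of the schema, so we must add further attributes.
{E, L}⁺: L→HM adds H, M; EHL→BDQ adds B, D, Q → {B, D, E, H, L, M, Q}.
{B, D, E}⁺: BDE→LMQ adds L, M, Q; DEQ→BHM adds H → {B, D, E, H, L, M, Q}.
{D, E, Q}⁺: DEQ→BHM adds B, H, M; DHQ→L adds L → {B, D, E, H, L, M, Q}.
{E, M, Q}⁺: EMQ→DHL adds D, H, L; EHL→BDQ adds B → {B, D, E, H, L, M, Q}.
Any other superkey contains one of these as a subset, so there are no further candidate keys.

{E, L}, {B, D, E}, {D, E, Q}, {E, M, Q}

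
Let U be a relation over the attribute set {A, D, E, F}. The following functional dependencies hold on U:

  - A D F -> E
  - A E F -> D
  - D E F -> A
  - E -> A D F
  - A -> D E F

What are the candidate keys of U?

{A}⁺: A→DEF adds D, E, F → {A, D, E, F}.
{E}⁺: E→ADF adds A, D, F → {A, D, E, F}.
Any other superkey contains one of these as a subset, so there are no further candidate keys.

A, E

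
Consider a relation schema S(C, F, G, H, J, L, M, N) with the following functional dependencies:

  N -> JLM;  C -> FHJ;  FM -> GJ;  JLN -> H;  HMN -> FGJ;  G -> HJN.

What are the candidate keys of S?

{C, G}, {C, M}, {C, N}

{C, G}⁺: C→FHJ adds F, H, J; G→HJN adds N; N→JLM adds L, M → {C, F, G, H, J, L, M, N}. Minimal: {G}⁺ = {F, G, H, J, L, M, N}; {C}⁺ = {C, F, H, J} — none reach the full schema.
{C, M}⁺: C→FHJ adds F, H, J; FM→GJ adds G; G→HJN adds N; N→JLM adds L → {C, F, G, H, J, L, M, N}. Minimal: {M}⁺ = {M}; {C}⁺ = {C, F, H, J} — none reach the full schema.
{C, N}⁺: N→JLM adds J, L, M; C→FHJ adds F, H; FM→GJ adds G → {C, F, G, H, J, L, M, N}. Minimal: {N}⁺ = {F, G, H, J, L, M, N}; {C}⁺ = {C, F, H, J} — none reach the full schema.
Any other superkey contains one of these as a subset, so there are no further candidate keys.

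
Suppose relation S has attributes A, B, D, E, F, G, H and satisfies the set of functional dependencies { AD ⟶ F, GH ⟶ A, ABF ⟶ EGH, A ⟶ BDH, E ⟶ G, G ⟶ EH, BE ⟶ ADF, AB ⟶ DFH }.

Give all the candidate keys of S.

(A), (E), (G)

{A}⁺: A→BDH adds B, D, H; AB→DFH adds F; ABF→EGH adds E, G → {A, B, D, E, F, G, H}.
{E}⁺: E→G adds G; G→EH adds H; GH→A adds A; A→BDH adds B, D; BE→ADF adds F → {A, B, D, E, F, G, H}.
{G}⁺: G→EH adds E, H; GH→A adds A; A→BDH adds B, D; BE→ADF adds F → {A, B, D, E, F, G, H}.
Any other superkey contains one of these as a subset, so there are no further candidate keys.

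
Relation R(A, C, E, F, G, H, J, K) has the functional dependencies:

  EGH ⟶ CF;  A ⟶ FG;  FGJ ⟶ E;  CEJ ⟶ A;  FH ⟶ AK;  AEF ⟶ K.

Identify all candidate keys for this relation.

{A, H, J}, {F, H, J}, {C, E, H, J}, {E, G, H, J}

{A, H, J}⁺: A→FG adds F, G; FGJ→E adds E; FH→AK adds K; EGH→CF adds C → {A, C, E, F, G, H, J, K}. Minimal: {H, J}⁺ = {H, J}; {A, J}⁺ = {A, E, F, G, J, K}; {A, H}⁺ = {A, F, G, H, K} — none reach the full schema.
{F, H, J}⁺: FH→AK adds A, K; A→FG adds G; FGJ→E adds E; EGH→CF adds C → {A, C, E, F, G, H, J, K}. Minimal: {H, J}⁺ = {H, J}; {F, J}⁺ = {F, J}; {F, H}⁺ = {A, F, G, H, K} — none reach the full schema.
{C, E, H, J}⁺: CEJ→A adds A; A→FG adds F, G; FH→AK adds K → {A, C, E, F, G, H, J, K}. Minimal: {E, H, J}⁺ = {E, H, J}; {C, H, J}⁺ = {C, H, J}; {C, E, J}⁺ = {A, C, E, F, G, J, K}; … — none reach the full schema.
{E, G, H, J}⁺: EGH→CF adds C, F; CEJ→A adds A; FH→AK adds K → {A, C, E, F, G, H, J, K}. Minimal: {G, H, J}⁺ = {G, H, J}; {E, H, J}⁺ = {E, H, J}; {E, G, J}⁺ = {E, G, J}; … — none reach the full schema.
Any other superkey contains one of these as a subset, so there are no further candidate keys.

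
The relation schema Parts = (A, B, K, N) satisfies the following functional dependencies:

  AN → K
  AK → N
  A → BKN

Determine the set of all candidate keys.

{A}⁺: A→BKN adds B, K, N → {A, B, K, N}.

{A}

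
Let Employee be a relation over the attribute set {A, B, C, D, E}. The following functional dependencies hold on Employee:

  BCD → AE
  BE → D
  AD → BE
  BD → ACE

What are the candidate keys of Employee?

AD; BD; BE

{A, D}⁺: AD→BE adds B, E; BD→ACE adds C → {A, B, C, D, E}. Minimal: {D}⁺ = {D}; {A}⁺ = {A} — none reach the full schema.
{B, D}⁺: BD→ACE adds A, C, E → {A, B, C, D, E}. Minimal: {D}⁺ = {D}; {B}⁺ = {B} — none reach the full schema.
{B, E}⁺: BE→D adds D; BD→ACE adds A, C → {A, B, C, D, E}. Minimal: {E}⁺ = {E}; {B}⁺ = {B} — none reach the full schema.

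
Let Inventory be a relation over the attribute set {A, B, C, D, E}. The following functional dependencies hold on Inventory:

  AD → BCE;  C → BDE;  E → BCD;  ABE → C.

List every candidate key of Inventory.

Attribute A never appears on the right-hand side of any dependency, so A must belong to every candidate key.
{A}⁺ = {A}, which is not all of the schema, so we must add further attributes.
{A, C}⁺: C→BDE adds B, D, E → {A, B, C, D, E}. Minimal: {C}⁺ = {B, C, D, E}; {A}⁺ = {A} — none reach the full schema.
{A, D}⁺: AD→BCE adds B, C, E → {A, B, C, D, E}. Minimal: {D}⁺ = {D}; {A}⁺ = {A} — none reach the full schema.
{A, E}⁺: E→BCD adds B, C, D → {A, B, C, D, E}. Minimal: {E}⁺ = {B, C, D, E}; {A}⁺ = {A} — none reach the full schema.
Any other superkey contains one of these as a subset, so there are no further candidate keys.

(A, C); (A, D); (A, E)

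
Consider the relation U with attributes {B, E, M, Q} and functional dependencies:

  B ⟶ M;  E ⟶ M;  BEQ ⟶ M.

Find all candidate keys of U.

Attributes B, E, Q never appear on any right-hand side, so every candidate key must contain {B, E, Q}.
{B, E, Q}⁺ = {B, E, M, Q}, which is all of the schema, so {B, E, Q} is the only candidate key.

BEQ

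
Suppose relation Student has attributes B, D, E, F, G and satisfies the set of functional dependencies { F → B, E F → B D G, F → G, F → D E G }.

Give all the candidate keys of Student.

Attribute F never appears on the right-hand side of any dependency, so F must belong to every candidate key.
{F}⁺ = {B, D, E, F, G}, which is all of the schema, so {F} is the only candidate key.

(F)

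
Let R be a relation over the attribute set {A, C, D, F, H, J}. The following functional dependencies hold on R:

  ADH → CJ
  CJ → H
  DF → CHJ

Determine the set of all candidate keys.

Attributes A, D, F never appear on any right-hand side, so every candidate key must contain {A, D, F}.
{A, D, F}⁺ = {A, C, D, F, H, J}, which is all of the schema, so {A, D, F} is the only candidate key.

(A, D, F)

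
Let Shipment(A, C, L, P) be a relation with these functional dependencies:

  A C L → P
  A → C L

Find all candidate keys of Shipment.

A

{A}⁺: A→CL adds C, L; ACL→P adds P → {A, C, L, P}.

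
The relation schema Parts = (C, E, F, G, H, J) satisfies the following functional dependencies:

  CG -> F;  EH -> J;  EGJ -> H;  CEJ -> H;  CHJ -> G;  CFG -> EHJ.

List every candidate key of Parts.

(C, G); (C, E, H); (C, E, J); (C, H, J)

Attribute C never appears on the right-hand side of any dependency, so C must belong to every candidate key.
{C}⁺ = {C}, which is not all of the schema, so we must add further attributes.
{C, G}⁺: CG→F adds F; CFG→EHJ adds E, H, J → {C, E, F, G, H, J}. Minimal: {G}⁺ = {G}; {C}⁺ = {C} — none reach the full schema.
{C, E, H}⁺: EH→J adds J; CHJ→G adds G; CG→F adds F → {C, E, F, G, H, J}. Minimal: {E, H}⁺ = {E, H, J}; {C, H}⁺ = {C, H}; {C, E}⁺ = {C, E} — none reach the full schema.
{C, E, J}⁺: CEJ→H adds H; CHJ→G adds G; CG→F adds F → {C, E, F, G, H, J}. Minimal: {E, J}⁺ = {E, J}; {C, J}⁺ = {C, J}; {C, E}⁺ = {C, E} — none reach the full schema.
{C, H, J}⁺: CHJ→G adds G; CG→F adds F; CFG→EHJ adds E → {C, E, F, G, H, J}. Minimal: {H, J}⁺ = {H, J}; {C, J}⁺ = {C, J}; {C, H}⁺ = {C, H} — none reach the full schema.
Any other superkey contains one of these as a subset, so there are no further candidate keys.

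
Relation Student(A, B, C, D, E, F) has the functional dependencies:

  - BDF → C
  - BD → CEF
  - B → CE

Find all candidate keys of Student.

Attributes A, B, D never appear on any right-hand side, so every candidate key must contain {A, B, D}.
{A, B, D}⁺ = {A, B, C, D, E, F}, which is all of the schema, so {A, B, D} is the only candidate key.

{A, B, D}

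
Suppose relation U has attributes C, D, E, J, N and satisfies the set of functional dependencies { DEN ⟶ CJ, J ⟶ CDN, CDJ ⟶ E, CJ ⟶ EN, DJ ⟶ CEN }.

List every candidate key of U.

{J}⁺: J→CDN adds C, D, N; CDJ→E adds E → {C, D, E, J, N}.
{D, E, N}⁺: DEN→CJ adds C, J → {C, D, E, J, N}. Minimal: {E, N}⁺ = {E, N}; {D, N}⁺ = {D, N}; {D, E}⁺ = {D, E} — none reach the full schema.
Any other superkey contains one of these as a subset, so there are no further candidate keys.

(J), (D, E, N)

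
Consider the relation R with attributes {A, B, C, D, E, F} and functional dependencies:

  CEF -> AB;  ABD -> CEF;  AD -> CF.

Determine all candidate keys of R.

Attribute D never appears on the right-hand side of any dependency, so D must belong to every candidate key.
{D}⁺ = {D}, which is not all of the schema, so we must add further attributes.
{A, B, D}⁺: ABD→CEF adds C, E, F → {A, B, C, D, E, F}. Minimal: {B, D}⁺ = {B, D}; {A, D}⁺ = {A, C, D, F}; {A, B}⁺ = {A, B} — none reach the full schema.
{A, D, E}⁺: AD→CF adds C, F; CEF→AB adds B → {A, B, C, D, E, F}. Minimal: {D, E}⁺ = {D, E}; {A, E}⁺ = {A, E}; {A, D}⁺ = {A, C, D, F} — none reach the full schema.
{C, D, E, F}⁺: CEF→AB adds A, B → {A, B, C, D, E, F}. Minimal: {D, E, F}⁺ = {D, E, F}; {C, E, F}⁺ = {A, B, C, E, F}; {C, D, F}⁺ = {C, D, F}; … — none reach the full schema.

{A, B, D}, {A, D, E}, {C, D, E, F}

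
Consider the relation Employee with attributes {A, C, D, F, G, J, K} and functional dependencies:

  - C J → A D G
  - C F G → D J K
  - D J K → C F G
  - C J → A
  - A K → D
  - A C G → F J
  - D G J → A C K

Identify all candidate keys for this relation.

(C, J); (A, C, G); (A, J, K); (C, F, G); (D, G, J); (D, J, K)

{C, J}⁺: CJ→ADG adds A, D, G; ACG→FJ adds F; DGJ→ACK adds K → {A, C, D, F, G, J, K}. Minimal: {J}⁺ = {J}; {C}⁺ = {C} — none reach the full schema.
{A, C, G}⁺: ACG→FJ adds F, J; CJ→ADG adds D; CFG→DJK adds K → {A, C, D, F, G, J, K}. Minimal: {C, G}⁺ = {C, G}; {A, G}⁺ = {A, G}; {A, C}⁺ = {A, C} — none reach the full schema.
{A, J, K}⁺: AK→D adds D; DJK→CFG adds C, F, G → {A, C, D, F, G, J, K}. Minimal: {J, K}⁺ = {J, K}; {A, K}⁺ = {A, D, K}; {A, J}⁺ = {A, J} — none reach the full schema.
{C, F, G}⁺: CFG→DJK adds D, J, K; CJ→A adds A → {A, C, D, F, G, J, K}. Minimal: {F, G}⁺ = {F, G}; {C, G}⁺ = {C, G}; {C, F}⁺ = {C, F} — none reach the full schema.
{D, G, J}⁺: DGJ→ACK adds A, C, K; DJK→CFG adds F → {A, C, D, F, G, J, K}. Minimal: {G, J}⁺ = {G, J}; {D, J}⁺ = {D, J}; {D, G}⁺ = {D, G} — none reach the full schema.
{D, J, K}⁺: DJK→CFG adds C, F, G; CJ→A adds A → {A, C, D, F, G, J, K}. Minimal: {J, K}⁺ = {J, K}; {D, K}⁺ = {D, K}; {D, J}⁺ = {D, J} — none reach the full schema.
Any other superkey contains one of these as a subset, so there are no further candidate keys.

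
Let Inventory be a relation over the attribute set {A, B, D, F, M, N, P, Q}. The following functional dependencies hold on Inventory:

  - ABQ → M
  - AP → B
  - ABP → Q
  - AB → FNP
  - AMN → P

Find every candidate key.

{A, B, D}, {A, D, P}, {A, D, M, N}

Attributes A, D never appear on any right-hand side, so every candidate key must contain {A, D}.
{A, D}⁺ = {A, D}, which is not all of the schema, so we must add further attributes.
{A, B, D}⁺: AB→FNP adds F, N, P; ABP→Q adds Q; ABQ→M adds M → {A, B, D, F, M, N, P, Q}. Minimal: {B, D}⁺ = {B, D}; {A, D}⁺ = {A, D}; {A, B}⁺ = {A, B, F, M, N, P, Q} — none reach the full schema.
{A, D, P}⁺: AP→B adds B; ABP→Q adds Q; AB→FNP adds F, N; ABQ→M adds M → {A, B, D, F, M, N, P, Q}. Minimal: {D, P}⁺ = {D, P}; {A, P}⁺ = {A, B, F, M, N, P, Q}; {A, D}⁺ = {A, D} — none reach the full schema.
{A, D, M, N}⁺: AMN→P adds P; AP→B adds B; ABP→Q adds Q; AB→FNP adds F → {A, B, D, F, M, N, P, Q}. Minimal: {D, M, N}⁺ = {D, M, N}; {A, M, N}⁺ = {A, B, F, M, N, P, Q}; {A, D, N}⁺ = {A, D, N}; … — none reach the full schema.
Any other superkey contains one of these as a subset, so there are no further candidate keys.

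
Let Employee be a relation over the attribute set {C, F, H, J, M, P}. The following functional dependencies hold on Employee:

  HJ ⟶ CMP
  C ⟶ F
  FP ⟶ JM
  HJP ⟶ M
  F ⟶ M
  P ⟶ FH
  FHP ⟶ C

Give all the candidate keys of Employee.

{P}⁺: P→FH adds F, H; FHP→C adds C; FP→JM adds J, M → {C, F, H, J, M, P}.
{H, J}⁺: HJ→CMP adds C, M, P; C→F adds F → {C, F, H, J, M, P}. Minimal: {J}⁺ = {J}; {H}⁺ = {H} — none reach the full schema.

{P}; {H, J}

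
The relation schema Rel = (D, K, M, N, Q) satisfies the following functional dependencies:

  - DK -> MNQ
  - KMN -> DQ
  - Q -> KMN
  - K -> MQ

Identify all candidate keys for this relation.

{K}⁺: K→MQ adds M, Q; Q→KMN adds N; KMN→DQ adds D → {D, K, M, N, Q}.
{Q}⁺: Q→KMN adds K, M, N; KMN→DQ adds D → {D, K, M, N, Q}.
Any other superkey contains one of these as a subset, so there are no further candidate keys.

{K}; {Q}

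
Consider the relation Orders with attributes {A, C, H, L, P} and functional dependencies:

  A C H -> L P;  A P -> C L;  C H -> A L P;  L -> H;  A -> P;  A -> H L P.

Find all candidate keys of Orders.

{A}; {C, H}; {C, L}

{A}⁺: A→P adds P; A→HLP adds H, L; AP→CL adds C → {A, C, H, L, P}.
{C, H}⁺: CH→ALP adds A, L, P → {A, C, H, L, P}.
{C, L}⁺: L→H adds H; CH→ALP adds A, P → {A, C, H, L, P}.
Any other superkey contains one of these as a subset, so there are no further candidate keys.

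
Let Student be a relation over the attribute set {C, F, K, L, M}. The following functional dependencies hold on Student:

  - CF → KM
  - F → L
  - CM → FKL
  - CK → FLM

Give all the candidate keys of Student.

{C, F}⁺: CF→KM adds K, M; F→L adds L → {C, F, K, L, M}. Minimal: {F}⁺ = {F, L}; {C}⁺ = {C} — none reach the full schema.
{C, K}⁺: CK→FLM adds F, L, M → {C, F, K, L, M}. Minimal: {K}⁺ = {K}; {C}⁺ = {C} — none reach the full schema.
{C, M}⁺: CM→FKL adds F, K, L → {C, F, K, L, M}. Minimal: {M}⁺ = {M}; {C}⁺ = {C} — none reach the full schema.

(C, F); (C, K); (C, M)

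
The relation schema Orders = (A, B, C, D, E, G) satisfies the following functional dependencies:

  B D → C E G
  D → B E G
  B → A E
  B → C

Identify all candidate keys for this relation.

{D}

Attribute D never appears on the right-hand side of any dependency, so D must belong to every candidate key.
{D}⁺ = {A, B, C, D, E, G}, which is all of the schema, so {D} is the only candidate key.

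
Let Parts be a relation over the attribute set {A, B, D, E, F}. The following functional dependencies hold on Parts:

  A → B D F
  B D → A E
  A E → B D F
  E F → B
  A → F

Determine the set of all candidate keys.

{A}; {B, D}; {D, E, F}

{A}⁺: A→BDF adds B, D, F; BD→AE adds E → {A, B, D, E, F}.
{B, D}⁺: BD→AE adds A, E; AE→BDF adds F → {A, B, D, E, F}. Minimal: {D}⁺ = {D}; {B}⁺ = {B} — none reach the full schema.
{D, E, F}⁺: EF→B adds B; BD→AE adds A → {A, B, D, E, F}. Minimal: {E, F}⁺ = {B, E, F}; {D, F}⁺ = {D, F}; {D, E}⁺ = {D, E} — none reach the full schema.
Any other superkey contains one of these as a subset, so there are no further candidate keys.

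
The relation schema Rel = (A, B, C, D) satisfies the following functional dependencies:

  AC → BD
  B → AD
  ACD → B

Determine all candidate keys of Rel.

Attribute C never appears on the right-hand side of any dependency, so C must belong to every candidate key.
{C}⁺ = {C}, which is not all of the schema, so we must add further attributes.
{A, C}⁺: AC→BD adds B, D → {A, B, C, D}. Minimal: {C}⁺ = {C}; {A}⁺ = {A} — none reach the full schema.
{B, C}⁺: B→AD adds A, D → {A, B, C, D}. Minimal: {C}⁺ = {C}; {B}⁺ = {A, B, D} — none reach the full schema.

(A, C); (B, C)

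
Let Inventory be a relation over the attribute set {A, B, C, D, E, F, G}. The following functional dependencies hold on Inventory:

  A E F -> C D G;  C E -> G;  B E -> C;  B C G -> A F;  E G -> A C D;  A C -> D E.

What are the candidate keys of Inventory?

(B, E); (A, B, C); (B, C, G)

Attribute B never appears on the right-hand side of any dependency, so B must belong to every candidate key.
{B}⁺ = {B}, which is not all of the schema, so we must add further attributes.
{B, E}⁺: BE→C adds C; CE→G adds G; BCG→AF adds A, F; EG→ACD adds D → {A, B, C, D, E, F, G}.
{A, B, C}⁺: AC→DE adds D, E; CE→G adds G; BCG→AF adds F → {A, B, C, D, E, F, G}.
{B, C, G}⁺: BCG→AF adds A, F; AC→DE adds D, E → {A, B, C, D, E, F, G}.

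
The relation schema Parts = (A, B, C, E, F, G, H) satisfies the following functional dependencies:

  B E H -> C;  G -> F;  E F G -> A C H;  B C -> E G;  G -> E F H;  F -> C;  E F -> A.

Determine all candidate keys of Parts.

BC, BF, BG, BEH

Attribute B never appears on the right-hand side of any dependency, so B must belong to every candidate key.
{B}⁺ = {B}, which is not all of the schema, so we must add further attributes.
{B, C}⁺: BC→EG adds E, G; G→EFH adds F, H; EF→A adds A → {A, B, C, E, F, G, H}. Minimal: {C}⁺ = {C}; {B}⁺ = {B} — none reach the full schema.
{B, F}⁺: F→C adds C; BC→EG adds E, G; G→EFH adds H; EF→A adds A → {A, B, C, E, F, G, H}. Minimal: {F}⁺ = {C, F}; {B}⁺ = {B} — none reach the full schema.
{B, G}⁺: G→F adds F; G→EFH adds E, H; F→C adds C; EF→A adds A → {A, B, C, E, F, G, H}. Minimal: {G}⁺ = {A, C, E, F, G, H}; {B}⁺ = {B} — none reach the full schema.
{B, E, H}⁺: BEH→C adds C; BC→EG adds G; G→EFH adds F; EF→A adds A → {A, B, C, E, F, G, H}. Minimal: {E, H}⁺ = {E, H}; {B, H}⁺ = {B, H}; {B, E}⁺ = {B, E} — none reach the full schema.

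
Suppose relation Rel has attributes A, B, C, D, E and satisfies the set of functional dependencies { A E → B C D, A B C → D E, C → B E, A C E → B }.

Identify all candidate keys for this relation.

(A, C), (A, E)

{A, C}⁺: C→BE adds B, E; AE→BCD adds D → {A, B, C, D, E}. Minimal: {C}⁺ = {B, C, E}; {A}⁺ = {A} — none reach the full schema.
{A, E}⁺: AE→BCD adds B, C, D → {A, B, C, D, E}. Minimal: {E}⁺ = {E}; {A}⁺ = {A} — none reach the full schema.
Any other superkey contains one of these as a subset, so there are no further candidate keys.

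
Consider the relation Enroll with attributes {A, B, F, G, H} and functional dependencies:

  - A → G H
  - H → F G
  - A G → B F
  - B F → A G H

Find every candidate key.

{A}, {B, F}, {B, H}

{A}⁺: A→GH adds G, H; H→FG adds F; AG→BF adds B → {A, B, F, G, H}.
{B, F}⁺: BF→AGH adds A, G, H → {A, B, F, G, H}. Minimal: {F}⁺ = {F}; {B}⁺ = {B} — none reach the full schema.
{B, H}⁺: H→FG adds F, G; BF→AGH adds A → {A, B, F, G, H}. Minimal: {H}⁺ = {F, G, H}; {B}⁺ = {B} — none reach the full schema.
Any other superkey contains one of these as a subset, so there are no further candidate keys.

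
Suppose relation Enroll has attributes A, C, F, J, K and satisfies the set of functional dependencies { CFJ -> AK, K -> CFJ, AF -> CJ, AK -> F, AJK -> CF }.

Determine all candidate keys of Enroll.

{K}⁺: K→CFJ adds C, F, J; CFJ→AK adds A → {A, C, F, J, K}.
{A, F}⁺: AF→CJ adds C, J; CFJ→AK adds K → {A, C, F, J, K}. Minimal: {F}⁺ = {F}; {A}⁺ = {A} — none reach the full schema.
{C, F, J}⁺: CFJ→AK adds A, K → {A, C, F, J, K}. Minimal: {F, J}⁺ = {F, J}; {C, J}⁺ = {C, J}; {C, F}⁺ = {C, F} — none reach the full schema.
Any other superkey contains one of these as a subset, so there are no further candidate keys.

(K); (A, F); (C, F, J)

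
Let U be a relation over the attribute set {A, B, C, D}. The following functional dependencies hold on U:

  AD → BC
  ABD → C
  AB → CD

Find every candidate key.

(A, B), (A, D)

Attribute A never appears on the right-hand side of any dependency, so A must belong to every candidate key.
{A}⁺ = {A}, which is not all of the schema, so we must add further attributes.
{A, B}⁺: AB→CD adds C, D → {A, B, C, D}. Minimal: {B}⁺ = {B}; {A}⁺ = {A} — none reach the full schema.
{A, D}⁺: AD→BC adds B, C → {A, B, C, D}. Minimal: {D}⁺ = {D}; {A}⁺ = {A} — none reach the full schema.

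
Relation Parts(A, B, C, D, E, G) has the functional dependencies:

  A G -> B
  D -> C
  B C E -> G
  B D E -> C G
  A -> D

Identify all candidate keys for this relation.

(A, B, E); (A, E, G)

Attributes A, E never appear on any right-hand side, so every candidate key must contain {A, E}.
{A, E}⁺ = {A, C, D, E}, which is not all of the schema, so we must add further attributes.
{A, B, E}⁺: A→D adds D; D→C adds C; BCE→G adds G → {A, B, C, D, E, G}. Minimal: {B, E}⁺ = {B, E}; {A, E}⁺ = {A, C, D, E}; {A, B}⁺ = {A, B, C, D} — none reach the full schema.
{A, E, G}⁺: AG→B adds B; A→D adds D; D→C adds C → {A, B, C, D, E, G}. Minimal: {E, G}⁺ = {E, G}; {A, G}⁺ = {A, B, C, D, G}; {A, E}⁺ = {A, C, D, E} — none reach the full schema.
Any other superkey contains one of these as a subset, so there are no further candidate keys.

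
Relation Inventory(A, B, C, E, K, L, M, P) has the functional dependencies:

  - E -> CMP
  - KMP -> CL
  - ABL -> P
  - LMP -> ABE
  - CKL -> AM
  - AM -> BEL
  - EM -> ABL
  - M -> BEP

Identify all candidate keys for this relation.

(E, K), (K, M), (C, K, L)

Attribute K never appears on the right-hand side of any dependency, so K must belong to every candidate key.
{K}⁺ = {K}, which is not all of the schema, so we must add further attributes.
{E, K}⁺: E→CMP adds C, M, P; KMP→CL adds L; LMP→ABE adds A, B → {A, B, C, E, K, L, M, P}. Minimal: {K}⁺ = {K}; {E}⁺ = {A, B, C, E, L, M, P} — none reach the full schema.
{K, M}⁺: M→BEP adds B, E, P; E→CMP adds C; KMP→CL adds L; LMP→ABE adds A → {A, B, C, E, K, L, M, P}. Minimal: {M}⁺ = {A, B, C, E, L, M, P}; {K}⁺ = {K} — none reach the full schema.
{C, K, L}⁺: CKL→AM adds A, M; AM→BEL adds B, E; M→BEP adds P → {A, B, C, E, K, L, M, P}. Minimal: {K, L}⁺ = {K, L}; {C, L}⁺ = {C, L}; {C, K}⁺ = {C, K} — none reach the full schema.
Any other superkey contains one of these as a subset, so there are no further candidate keys.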